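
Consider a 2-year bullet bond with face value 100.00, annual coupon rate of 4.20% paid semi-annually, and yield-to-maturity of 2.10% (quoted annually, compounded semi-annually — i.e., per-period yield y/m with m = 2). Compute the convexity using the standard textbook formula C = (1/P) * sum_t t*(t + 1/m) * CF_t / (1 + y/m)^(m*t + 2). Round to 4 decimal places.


Answer: Convexity = 4.7026

Derivation:
Coupon per period c = face * coupon_rate / m = 2.100000
Periods per year m = 2; per-period yield y/m = 0.010500
Number of cashflows N = 4
Cashflows (t years, CF_t, discount factor 1/(1+y/m)^(m*t), PV):
  t = 0.5000: CF_t = 2.100000, DF = 0.989609, PV = 2.078179
  t = 1.0000: CF_t = 2.100000, DF = 0.979326, PV = 2.056585
  t = 1.5000: CF_t = 2.100000, DF = 0.969150, PV = 2.035215
  t = 2.0000: CF_t = 102.100000, DF = 0.959080, PV = 97.922044
Price P = sum_t PV_t = 104.092023
Convexity numerator sum_t t*(t + 1/m) * CF_t / (1+y/m)^(m*t + 2):
  t = 0.5000: term = 1.017608
  t = 1.0000: term = 3.021101
  t = 1.5000: term = 5.979419
  t = 2.0000: term = 479.488107
Convexity = (1/P) * sum = 489.506234 / 104.092023 = 4.702630


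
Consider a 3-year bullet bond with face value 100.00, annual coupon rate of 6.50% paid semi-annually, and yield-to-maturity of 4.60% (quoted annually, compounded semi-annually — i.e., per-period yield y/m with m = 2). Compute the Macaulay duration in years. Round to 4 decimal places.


Answer: Macaulay duration = 2.7803 years

Derivation:
Coupon per period c = face * coupon_rate / m = 3.250000
Periods per year m = 2; per-period yield y/m = 0.023000
Number of cashflows N = 6
Cashflows (t years, CF_t, discount factor 1/(1+y/m)^(m*t), PV):
  t = 0.5000: CF_t = 3.250000, DF = 0.977517, PV = 3.176931
  t = 1.0000: CF_t = 3.250000, DF = 0.955540, PV = 3.105504
  t = 1.5000: CF_t = 3.250000, DF = 0.934056, PV = 3.035683
  t = 2.0000: CF_t = 3.250000, DF = 0.913056, PV = 2.967432
  t = 2.5000: CF_t = 3.250000, DF = 0.892528, PV = 2.900716
  t = 3.0000: CF_t = 103.250000, DF = 0.872461, PV = 90.081635
Price P = sum_t PV_t = 105.267901
Macaulay numerator sum_t t * PV_t:
  t * PV_t at t = 0.5000: 1.588465
  t * PV_t at t = 1.0000: 3.105504
  t * PV_t at t = 1.5000: 4.553525
  t * PV_t at t = 2.0000: 5.934865
  t * PV_t at t = 2.5000: 7.251790
  t * PV_t at t = 3.0000: 270.244904
Macaulay duration D = (sum_t t * PV_t) / P = 292.679052 / 105.267901 = 2.780326


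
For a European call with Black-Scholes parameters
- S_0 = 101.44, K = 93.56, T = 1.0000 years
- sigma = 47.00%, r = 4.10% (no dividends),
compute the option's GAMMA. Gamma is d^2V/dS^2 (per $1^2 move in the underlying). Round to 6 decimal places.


Answer: Gamma = 0.007405

Derivation:
d1 = 0.4942862744; d2 = 0.0242862744
phi(d1) = 0.3530668039; exp(-qT) = 1.0000000000; exp(-rT) = 0.9598291299
Gamma = exp(-qT) * phi(d1) / (S * sigma * sqrt(T)) = 1.0000000000 * 0.3530668039 / (101.4400 * 0.4700 * 1.0000000000) = 0.007405


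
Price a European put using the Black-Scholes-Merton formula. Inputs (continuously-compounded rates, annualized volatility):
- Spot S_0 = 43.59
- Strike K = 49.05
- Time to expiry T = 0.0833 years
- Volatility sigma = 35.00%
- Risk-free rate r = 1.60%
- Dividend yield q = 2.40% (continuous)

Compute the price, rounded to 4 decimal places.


Answer: Price = 5.7569

Derivation:
d1 = (ln(S/K) + (r - q + 0.5*sigma^2) * T) / (sigma * sqrt(T)) = -1.12434264
d2 = d1 - sigma * sqrt(T) = -1.22535873
exp(-rT) = 0.99866809; exp(-qT) = 0.99800280
P = K * exp(-rT) * N(-d2) - S_0 * exp(-qT) * N(-d1)
N(-d1) = 0.86956615; N(-d2) = 0.88977995
P = 49.0500 * 0.99866809 * 0.88977995 - 43.5900 * 0.99800280 * 0.86956615 = 5.7569


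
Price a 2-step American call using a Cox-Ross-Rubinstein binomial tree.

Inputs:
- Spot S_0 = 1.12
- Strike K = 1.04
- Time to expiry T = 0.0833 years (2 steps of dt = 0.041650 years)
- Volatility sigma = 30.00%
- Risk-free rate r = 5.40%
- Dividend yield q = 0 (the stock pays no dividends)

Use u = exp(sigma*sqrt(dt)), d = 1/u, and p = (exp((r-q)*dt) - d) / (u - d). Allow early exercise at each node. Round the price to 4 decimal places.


Answer: Price = V(0,0) = 0.0967

Derivation:
dt = T/N = 0.041650
u = exp(sigma*sqrt(dt)) = 1.063138; d = 1/u = 0.940612
p = (exp((r-q)*dt) - d) / (u - d) = 0.503075
Discount per step: exp(-r*dt) = 0.997753
Stock lattice S(k, i) with i counting down-moves:
  k=0: S(0,0) = 1.1200
  k=1: S(1,0) = 1.1907; S(1,1) = 1.0535
  k=2: S(2,0) = 1.2659; S(2,1) = 1.1200; S(2,2) = 0.9909
Terminal payoffs V(N, i) = max(S_T - K, 0):
  V(2,0) = 0.225894; V(2,1) = 0.080000; V(2,2) = 0.000000
Backward induction: V(k, i) = exp(-r*dt) * [p * V(k+1, i) + (1-p) * V(k+1, i+1)]; then take max(V_cont, immediate exercise) for American.
  V(1,0) = exp(-r*dt) * [p*0.225894 + (1-p)*0.080000] = 0.153051; exercise = 0.150715; V(1,0) = max -> 0.153051
  V(1,1) = exp(-r*dt) * [p*0.080000 + (1-p)*0.000000] = 0.040156; exercise = 0.013485; V(1,1) = max -> 0.040156
  V(0,0) = exp(-r*dt) * [p*0.153051 + (1-p)*0.040156] = 0.096733; exercise = 0.080000; V(0,0) = max -> 0.096733


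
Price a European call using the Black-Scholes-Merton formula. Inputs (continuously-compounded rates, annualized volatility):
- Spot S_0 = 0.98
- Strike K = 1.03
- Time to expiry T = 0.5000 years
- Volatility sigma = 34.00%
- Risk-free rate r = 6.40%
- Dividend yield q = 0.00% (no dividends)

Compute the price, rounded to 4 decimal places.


d1 = (ln(S/K) + (r - q + 0.5*sigma^2) * T) / (sigma * sqrt(T)) = 0.04633001
d2 = d1 - sigma * sqrt(T) = -0.19408629
exp(-rT) = 0.96850658; exp(-qT) = 1.00000000
C = S_0 * exp(-qT) * N(d1) - K * exp(-rT) * N(d2)
N(d1) = 0.51847639; N(d2) = 0.42305416
C = 0.9800 * 1.00000000 * 0.51847639 - 1.0300 * 0.96850658 * 0.42305416 = 0.0861

Answer: Price = 0.0861


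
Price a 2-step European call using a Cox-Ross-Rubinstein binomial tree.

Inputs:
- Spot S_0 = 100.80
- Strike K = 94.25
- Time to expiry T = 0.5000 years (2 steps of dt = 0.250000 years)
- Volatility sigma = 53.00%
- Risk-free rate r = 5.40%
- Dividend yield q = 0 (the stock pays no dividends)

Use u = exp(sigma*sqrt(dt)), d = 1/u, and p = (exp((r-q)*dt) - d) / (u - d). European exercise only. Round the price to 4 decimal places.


dt = T/N = 0.250000
u = exp(sigma*sqrt(dt)) = 1.303431; d = 1/u = 0.767206
p = (exp((r-q)*dt) - d) / (u - d) = 0.459482
Discount per step: exp(-r*dt) = 0.986591
Stock lattice S(k, i) with i counting down-moves:
  k=0: S(0,0) = 100.8000
  k=1: S(1,0) = 131.3858; S(1,1) = 77.3344
  k=2: S(2,0) = 171.2524; S(2,1) = 100.8000; S(2,2) = 59.3314
Terminal payoffs V(N, i) = max(S_T - K, 0):
  V(2,0) = 77.002377; V(2,1) = 6.550000; V(2,2) = 0.000000
Backward induction: V(k, i) = exp(-r*dt) * [p * V(k+1, i) + (1-p) * V(k+1, i+1)].
  V(1,0) = exp(-r*dt) * [p*77.002377 + (1-p)*6.550000] = 38.399667
  V(1,1) = exp(-r*dt) * [p*6.550000 + (1-p)*0.000000] = 2.969248
  V(0,0) = exp(-r*dt) * [p*38.399667 + (1-p)*2.969248] = 18.990764

Answer: Price = V(0,0) = 18.9908


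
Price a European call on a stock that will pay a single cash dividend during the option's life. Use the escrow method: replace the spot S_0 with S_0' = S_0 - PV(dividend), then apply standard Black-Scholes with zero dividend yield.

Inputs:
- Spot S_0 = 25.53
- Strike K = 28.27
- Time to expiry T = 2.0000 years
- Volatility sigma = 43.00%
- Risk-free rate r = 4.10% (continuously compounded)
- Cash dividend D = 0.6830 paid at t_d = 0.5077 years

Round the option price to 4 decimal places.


Answer: Price = 5.5066

Derivation:
PV(D) = D * exp(-r * t_d) = 0.6830 * 0.97939945 = 0.66892983
S_0' = S_0 - PV(D) = 25.5300 - 0.66892983 = 24.86107017
d1 = (ln(S_0'/K) + (r + sigma^2/2)*T) / (sigma*sqrt(T)) = 0.22759294
d2 = d1 - sigma*sqrt(T) = -0.38051889
exp(-rT) = 0.92127196
N(d1) = 0.59001865; N(d2) = 0.35178014
C = S_0' * N(d1) - K * exp(-rT) * N(d2) = 24.86107017 * 0.59001865 - 28.2700 * 0.92127196 * 0.35178014 = 5.5066


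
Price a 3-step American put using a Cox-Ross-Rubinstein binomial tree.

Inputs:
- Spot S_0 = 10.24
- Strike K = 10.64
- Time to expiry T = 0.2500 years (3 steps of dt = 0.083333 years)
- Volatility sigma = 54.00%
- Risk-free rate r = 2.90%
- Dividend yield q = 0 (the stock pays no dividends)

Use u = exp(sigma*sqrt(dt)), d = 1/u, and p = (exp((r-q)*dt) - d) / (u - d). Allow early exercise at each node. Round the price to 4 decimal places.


dt = T/N = 0.083333
u = exp(sigma*sqrt(dt)) = 1.168691; d = 1/u = 0.855658
p = (exp((r-q)*dt) - d) / (u - d) = 0.468837
Discount per step: exp(-r*dt) = 0.997586
Stock lattice S(k, i) with i counting down-moves:
  k=0: S(0,0) = 10.2400
  k=1: S(1,0) = 11.9674; S(1,1) = 8.7619
  k=2: S(2,0) = 13.9862; S(2,1) = 10.2400; S(2,2) = 7.4972
  k=3: S(3,0) = 16.3455; S(3,1) = 11.9674; S(3,2) = 8.7619; S(3,3) = 6.4151
Terminal payoffs V(N, i) = max(K - S_T, 0):
  V(3,0) = 0.000000; V(3,1) = 0.000000; V(3,2) = 1.878063; V(3,3) = 4.224943
Backward induction: V(k, i) = exp(-r*dt) * [p * V(k+1, i) + (1-p) * V(k+1, i+1)]; then take max(V_cont, immediate exercise) for American.
  V(2,0) = exp(-r*dt) * [p*0.000000 + (1-p)*0.000000] = 0.000000; exercise = 0.000000; V(2,0) = max -> 0.000000
  V(2,1) = exp(-r*dt) * [p*0.000000 + (1-p)*1.878063] = 0.995149; exercise = 0.400000; V(2,1) = max -> 0.995149
  V(2,2) = exp(-r*dt) * [p*1.878063 + (1-p)*4.224943] = 3.117096; exercise = 3.142779; V(2,2) = max -> 3.142779
  V(1,0) = exp(-r*dt) * [p*0.000000 + (1-p)*0.995149] = 0.527311; exercise = 0.000000; V(1,0) = max -> 0.527311
  V(1,1) = exp(-r*dt) * [p*0.995149 + (1-p)*3.142779] = 2.130735; exercise = 1.878063; V(1,1) = max -> 2.130735
  V(0,0) = exp(-r*dt) * [p*0.527311 + (1-p)*2.130735] = 1.375662; exercise = 0.400000; V(0,0) = max -> 1.375662

Answer: Price = V(0,0) = 1.3757


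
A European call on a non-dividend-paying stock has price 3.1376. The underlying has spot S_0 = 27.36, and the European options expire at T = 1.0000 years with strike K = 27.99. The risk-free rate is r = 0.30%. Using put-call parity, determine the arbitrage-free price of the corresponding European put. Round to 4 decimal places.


Answer: Put price = 3.6838

Derivation:
Put-call parity: C - P = S_0 * exp(-qT) - K * exp(-rT).
S_0 * exp(-qT) = 27.3600 * 1.00000000 = 27.36000000
K * exp(-rT) = 27.9900 * 0.99700450 = 27.90615583
P = C - S*exp(-qT) + K*exp(-rT)
P = 3.1376 - 27.36000000 + 27.90615583 = 3.6838


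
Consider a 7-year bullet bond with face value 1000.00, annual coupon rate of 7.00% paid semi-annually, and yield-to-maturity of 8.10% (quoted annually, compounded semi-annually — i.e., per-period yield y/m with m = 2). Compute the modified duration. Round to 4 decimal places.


Coupon per period c = face * coupon_rate / m = 35.000000
Periods per year m = 2; per-period yield y/m = 0.040500
Number of cashflows N = 14
Cashflows (t years, CF_t, discount factor 1/(1+y/m)^(m*t), PV):
  t = 0.5000: CF_t = 35.000000, DF = 0.961076, PV = 33.637674
  t = 1.0000: CF_t = 35.000000, DF = 0.923668, PV = 32.328375
  t = 1.5000: CF_t = 35.000000, DF = 0.887715, PV = 31.070038
  t = 2.0000: CF_t = 35.000000, DF = 0.853162, PV = 29.860681
  t = 2.5000: CF_t = 35.000000, DF = 0.819954, PV = 28.698396
  t = 3.0000: CF_t = 35.000000, DF = 0.788039, PV = 27.581351
  t = 3.5000: CF_t = 35.000000, DF = 0.757365, PV = 26.507786
  t = 4.0000: CF_t = 35.000000, DF = 0.727886, PV = 25.476007
  t = 4.5000: CF_t = 35.000000, DF = 0.699554, PV = 24.484390
  t = 5.0000: CF_t = 35.000000, DF = 0.672325, PV = 23.531369
  t = 5.5000: CF_t = 35.000000, DF = 0.646156, PV = 22.615444
  t = 6.0000: CF_t = 35.000000, DF = 0.621005, PV = 21.735169
  t = 6.5000: CF_t = 35.000000, DF = 0.596833, PV = 20.889159
  t = 7.0000: CF_t = 1035.000000, DF = 0.573602, PV = 593.678288
Price P = sum_t PV_t = 942.094127
First compute Macaulay numerator sum_t t * PV_t:
  t * PV_t at t = 0.5000: 16.818837
  t * PV_t at t = 1.0000: 32.328375
  t * PV_t at t = 1.5000: 46.605058
  t * PV_t at t = 2.0000: 59.721362
  t * PV_t at t = 2.5000: 71.745990
  t * PV_t at t = 3.0000: 82.744053
  t * PV_t at t = 3.5000: 92.777250
  t * PV_t at t = 4.0000: 101.904030
  t * PV_t at t = 4.5000: 110.179754
  t * PV_t at t = 5.0000: 117.656846
  t * PV_t at t = 5.5000: 124.384941
  t * PV_t at t = 6.0000: 130.411017
  t * PV_t at t = 6.5000: 135.779530
  t * PV_t at t = 7.0000: 4155.748015
Macaulay duration D = 5278.805058 / 942.094127 = 5.603267
Modified duration = D / (1 + y/m) = 5.603267 / (1 + 0.040500) = 5.385168

Answer: Modified duration = 5.3852


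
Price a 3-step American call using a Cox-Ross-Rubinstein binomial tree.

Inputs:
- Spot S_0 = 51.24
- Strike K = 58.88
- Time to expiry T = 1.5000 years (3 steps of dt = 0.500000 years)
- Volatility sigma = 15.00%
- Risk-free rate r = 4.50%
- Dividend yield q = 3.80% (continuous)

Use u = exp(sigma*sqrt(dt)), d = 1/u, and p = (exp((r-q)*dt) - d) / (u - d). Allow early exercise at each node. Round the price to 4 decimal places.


dt = T/N = 0.500000
u = exp(sigma*sqrt(dt)) = 1.111895; d = 1/u = 0.899365
p = (exp((r-q)*dt) - d) / (u - d) = 0.490005
Discount per step: exp(-r*dt) = 0.977751
Stock lattice S(k, i) with i counting down-moves:
  k=0: S(0,0) = 51.2400
  k=1: S(1,0) = 56.9735; S(1,1) = 46.0835
  k=2: S(2,0) = 63.3486; S(2,1) = 51.2400; S(2,2) = 41.4459
  k=3: S(3,0) = 70.4370; S(3,1) = 56.9735; S(3,2) = 46.0835; S(3,3) = 37.2750
Terminal payoffs V(N, i) = max(S_T - K, 0):
  V(3,0) = 11.556988; V(3,1) = 0.000000; V(3,2) = 0.000000; V(3,3) = 0.000000
Backward induction: V(k, i) = exp(-r*dt) * [p * V(k+1, i) + (1-p) * V(k+1, i+1)]; then take max(V_cont, immediate exercise) for American.
  V(2,0) = exp(-r*dt) * [p*11.556988 + (1-p)*0.000000] = 5.536993; exercise = 4.468581; V(2,0) = max -> 5.536993
  V(2,1) = exp(-r*dt) * [p*0.000000 + (1-p)*0.000000] = 0.000000; exercise = 0.000000; V(2,1) = max -> 0.000000
  V(2,2) = exp(-r*dt) * [p*0.000000 + (1-p)*0.000000] = 0.000000; exercise = 0.000000; V(2,2) = max -> 0.000000
  V(1,0) = exp(-r*dt) * [p*5.536993 + (1-p)*0.000000] = 2.652792; exercise = 0.000000; V(1,0) = max -> 2.652792
  V(1,1) = exp(-r*dt) * [p*0.000000 + (1-p)*0.000000] = 0.000000; exercise = 0.000000; V(1,1) = max -> 0.000000
  V(0,0) = exp(-r*dt) * [p*2.652792 + (1-p)*0.000000] = 1.270962; exercise = 0.000000; V(0,0) = max -> 1.270962

Answer: Price = V(0,0) = 1.2710


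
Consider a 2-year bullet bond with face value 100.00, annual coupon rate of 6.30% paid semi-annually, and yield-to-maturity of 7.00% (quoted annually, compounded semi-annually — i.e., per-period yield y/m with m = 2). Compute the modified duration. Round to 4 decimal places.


Coupon per period c = face * coupon_rate / m = 3.150000
Periods per year m = 2; per-period yield y/m = 0.035000
Number of cashflows N = 4
Cashflows (t years, CF_t, discount factor 1/(1+y/m)^(m*t), PV):
  t = 0.5000: CF_t = 3.150000, DF = 0.966184, PV = 3.043478
  t = 1.0000: CF_t = 3.150000, DF = 0.933511, PV = 2.940559
  t = 1.5000: CF_t = 3.150000, DF = 0.901943, PV = 2.841120
  t = 2.0000: CF_t = 103.150000, DF = 0.871442, PV = 89.889266
Price P = sum_t PV_t = 98.714422
First compute Macaulay numerator sum_t t * PV_t:
  t * PV_t at t = 0.5000: 1.521739
  t * PV_t at t = 1.0000: 2.940559
  t * PV_t at t = 1.5000: 4.261679
  t * PV_t at t = 2.0000: 179.778532
Macaulay duration D = 188.502509 / 98.714422 = 1.909574
Modified duration = D / (1 + y/m) = 1.909574 / (1 + 0.035000) = 1.844999

Answer: Modified duration = 1.8450


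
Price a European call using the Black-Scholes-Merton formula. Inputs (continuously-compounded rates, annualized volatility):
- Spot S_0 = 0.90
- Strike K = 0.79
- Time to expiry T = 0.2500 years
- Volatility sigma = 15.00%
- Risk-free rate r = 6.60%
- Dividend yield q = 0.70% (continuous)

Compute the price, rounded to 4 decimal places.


Answer: Price = 0.1220

Derivation:
d1 = (ln(S/K) + (r - q + 0.5*sigma^2) * T) / (sigma * sqrt(T)) = 1.97232424
d2 = d1 - sigma * sqrt(T) = 1.89732424
exp(-rT) = 0.98363538; exp(-qT) = 0.99825153
C = S_0 * exp(-qT) * N(d1) - K * exp(-rT) * N(d2)
N(d1) = 0.97571370; N(d2) = 0.97110742
C = 0.9000 * 0.99825153 * 0.97571370 - 0.7900 * 0.98363538 * 0.97110742 = 0.1220


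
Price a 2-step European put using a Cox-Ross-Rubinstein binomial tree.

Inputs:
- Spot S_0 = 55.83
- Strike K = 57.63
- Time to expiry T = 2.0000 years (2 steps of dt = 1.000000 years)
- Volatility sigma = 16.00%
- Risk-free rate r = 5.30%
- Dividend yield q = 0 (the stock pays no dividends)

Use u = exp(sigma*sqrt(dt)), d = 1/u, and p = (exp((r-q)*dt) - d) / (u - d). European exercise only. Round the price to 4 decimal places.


dt = T/N = 1.000000
u = exp(sigma*sqrt(dt)) = 1.173511; d = 1/u = 0.852144
p = (exp((r-q)*dt) - d) / (u - d) = 0.629454
Discount per step: exp(-r*dt) = 0.948380
Stock lattice S(k, i) with i counting down-moves:
  k=0: S(0,0) = 55.8300
  k=1: S(1,0) = 65.5171; S(1,1) = 47.5752
  k=2: S(2,0) = 76.8850; S(2,1) = 55.8300; S(2,2) = 40.5409
Terminal payoffs V(N, i) = max(K - S_T, 0):
  V(2,0) = 0.000000; V(2,1) = 1.800000; V(2,2) = 17.089099
Backward induction: V(k, i) = exp(-r*dt) * [p * V(k+1, i) + (1-p) * V(k+1, i+1)].
  V(1,0) = exp(-r*dt) * [p*0.000000 + (1-p)*1.800000] = 0.632553
  V(1,1) = exp(-r*dt) * [p*1.800000 + (1-p)*17.089099] = 7.079952
  V(0,0) = exp(-r*dt) * [p*0.632553 + (1-p)*7.079952] = 2.865634

Answer: Price = V(0,0) = 2.8656


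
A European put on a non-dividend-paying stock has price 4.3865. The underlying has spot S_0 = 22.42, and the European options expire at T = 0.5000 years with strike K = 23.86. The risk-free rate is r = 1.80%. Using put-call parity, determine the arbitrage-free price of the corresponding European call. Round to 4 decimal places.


Answer: Call price = 3.1603

Derivation:
Put-call parity: C - P = S_0 * exp(-qT) - K * exp(-rT).
S_0 * exp(-qT) = 22.4200 * 1.00000000 = 22.42000000
K * exp(-rT) = 23.8600 * 0.99104038 = 23.64622344
C = P + S*exp(-qT) - K*exp(-rT)
C = 4.3865 + 22.42000000 - 23.64622344 = 3.1603


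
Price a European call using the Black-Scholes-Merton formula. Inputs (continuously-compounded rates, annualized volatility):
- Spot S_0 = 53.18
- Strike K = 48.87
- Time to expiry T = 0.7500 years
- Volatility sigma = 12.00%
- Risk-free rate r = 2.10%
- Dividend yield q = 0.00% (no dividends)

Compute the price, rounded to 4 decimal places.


d1 = (ln(S/K) + (r - q + 0.5*sigma^2) * T) / (sigma * sqrt(T)) = 1.01679729
d2 = d1 - sigma * sqrt(T) = 0.91287425
exp(-rT) = 0.98437338; exp(-qT) = 1.00000000
C = S_0 * exp(-qT) * N(d1) - K * exp(-rT) * N(d2)
N(d1) = 0.84537507; N(d2) = 0.81934566
C = 53.1800 * 1.00000000 * 0.84537507 - 48.8700 * 0.98437338 * 0.81934566 = 5.5413

Answer: Price = 5.5413


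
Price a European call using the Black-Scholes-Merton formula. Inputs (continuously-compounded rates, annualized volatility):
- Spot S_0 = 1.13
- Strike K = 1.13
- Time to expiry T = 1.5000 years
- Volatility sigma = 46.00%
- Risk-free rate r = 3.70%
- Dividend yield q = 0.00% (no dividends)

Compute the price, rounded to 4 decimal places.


d1 = (ln(S/K) + (r - q + 0.5*sigma^2) * T) / (sigma * sqrt(T)) = 0.38020341
d2 = d1 - sigma * sqrt(T) = -0.18317923
exp(-rT) = 0.94601202; exp(-qT) = 1.00000000
C = S_0 * exp(-qT) * N(d1) - K * exp(-rT) * N(d2)
N(d1) = 0.64810279; N(d2) = 0.42732869
C = 1.1300 * 1.00000000 * 0.64810279 - 1.1300 * 0.94601202 * 0.42732869 = 0.2755

Answer: Price = 0.2755


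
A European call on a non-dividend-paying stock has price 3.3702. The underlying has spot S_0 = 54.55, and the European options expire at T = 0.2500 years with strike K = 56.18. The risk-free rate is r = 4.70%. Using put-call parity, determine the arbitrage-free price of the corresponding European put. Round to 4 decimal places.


Answer: Put price = 4.3439

Derivation:
Put-call parity: C - P = S_0 * exp(-qT) - K * exp(-rT).
S_0 * exp(-qT) = 54.5500 * 1.00000000 = 54.55000000
K * exp(-rT) = 56.1800 * 0.98831876 = 55.52374803
P = C - S*exp(-qT) + K*exp(-rT)
P = 3.3702 - 54.55000000 + 55.52374803 = 4.3439


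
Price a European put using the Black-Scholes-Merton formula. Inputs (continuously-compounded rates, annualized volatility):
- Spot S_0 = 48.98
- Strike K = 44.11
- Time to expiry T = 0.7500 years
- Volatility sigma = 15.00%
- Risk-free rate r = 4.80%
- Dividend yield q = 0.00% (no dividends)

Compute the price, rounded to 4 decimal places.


Answer: Price = 0.4200

Derivation:
d1 = (ln(S/K) + (r - q + 0.5*sigma^2) * T) / (sigma * sqrt(T)) = 1.14825760
d2 = d1 - sigma * sqrt(T) = 1.01835379
exp(-rT) = 0.96464029; exp(-qT) = 1.00000000
P = K * exp(-rT) * N(-d2) - S_0 * exp(-qT) * N(-d1)
N(-d1) = 0.12543112; N(-d2) = 0.15425493
P = 44.1100 * 0.96464029 * 0.15425493 - 48.9800 * 1.00000000 * 0.12543112 = 0.4200


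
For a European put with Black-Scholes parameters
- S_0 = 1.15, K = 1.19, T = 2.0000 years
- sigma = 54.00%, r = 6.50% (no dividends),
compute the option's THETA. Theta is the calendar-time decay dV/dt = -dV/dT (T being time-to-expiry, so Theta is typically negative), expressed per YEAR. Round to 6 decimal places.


Answer: Theta = -0.036183

Derivation:
d1 = 0.5072949501; d2 = -0.2563803735
phi(d1) = 0.3507741828; exp(-qT) = 1.0000000000; exp(-rT) = 0.8780954309
Theta = -S*exp(-qT)*phi(d1)*sigma/(2*sqrt(T)) + r*K*exp(-rT)*N(-d2) - q*S*exp(-qT)*N(-d1)
N(-d1) = 0.3059739407; N(-d2) = 0.6011714294; sqrt(T) = 1.4142135624
Term 1 = -1.1500 * 1.0000000000 * 0.3507741828 * 0.5400 / (2 * 1.4142135624) = -0.0770148064
Term 2 = 0.0650 * 1.1900 * 0.8780954309 * 0.6011714294 = 0.0408319732
Term 3 = 0 (no dividend yield, q = 0)
Theta = -0.0770148064 + (0.0408319732) + (0.0000000000) = -0.036183


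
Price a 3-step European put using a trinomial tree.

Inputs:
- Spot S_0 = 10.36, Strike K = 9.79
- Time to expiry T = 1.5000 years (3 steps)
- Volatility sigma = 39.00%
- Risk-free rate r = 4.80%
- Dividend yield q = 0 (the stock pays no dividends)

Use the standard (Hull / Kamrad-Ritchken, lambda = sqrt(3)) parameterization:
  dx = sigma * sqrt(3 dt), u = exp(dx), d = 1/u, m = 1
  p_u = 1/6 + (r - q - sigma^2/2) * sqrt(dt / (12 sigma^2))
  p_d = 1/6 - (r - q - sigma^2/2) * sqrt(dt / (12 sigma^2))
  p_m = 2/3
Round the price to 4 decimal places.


Answer: Price = V(0,0) = 1.1998

Derivation:
dt = T/N = 0.500000; dx = sigma*sqrt(3*dt) = 0.477650
u = exp(dx) = 1.612282; d = 1/u = 0.620239
p_u = 0.151985, p_m = 0.666667, p_d = 0.181348
Discount per step: exp(-r*dt) = 0.976286
Stock lattice S(k, j) with j the centered position index:
  k=0: S(0,+0) = 10.3600
  k=1: S(1,-1) = 6.4257; S(1,+0) = 10.3600; S(1,+1) = 16.7032
  k=2: S(2,-2) = 3.9855; S(2,-1) = 6.4257; S(2,+0) = 10.3600; S(2,+1) = 16.7032; S(2,+2) = 26.9303
  k=3: S(3,-3) = 2.4719; S(3,-2) = 3.9855; S(3,-1) = 6.4257; S(3,+0) = 10.3600; S(3,+1) = 16.7032; S(3,+2) = 26.9303; S(3,+3) = 43.4193
Terminal payoffs V(N, j) = max(K - S_T, 0):
  V(3,-3) = 7.318066; V(3,-2) = 5.804546; V(3,-1) = 3.364325; V(3,+0) = 0.000000; V(3,+1) = 0.000000; V(3,+2) = 0.000000; V(3,+3) = 0.000000
Backward induction: V(k, j) = exp(-r*dt) * [p_u * V(k+1, j+1) + p_m * V(k+1, j) + p_d * V(k+1, j-1)]
  V(2,-2) = exp(-r*dt) * [p_u*3.364325 + p_m*5.804546 + p_d*7.318066] = 5.572777
  V(2,-1) = exp(-r*dt) * [p_u*0.000000 + p_m*3.364325 + p_d*5.804546] = 3.217374
  V(2,+0) = exp(-r*dt) * [p_u*0.000000 + p_m*0.000000 + p_d*3.364325] = 0.595645
  V(2,+1) = exp(-r*dt) * [p_u*0.000000 + p_m*0.000000 + p_d*0.000000] = 0.000000
  V(2,+2) = exp(-r*dt) * [p_u*0.000000 + p_m*0.000000 + p_d*0.000000] = 0.000000
  V(1,-1) = exp(-r*dt) * [p_u*0.595645 + p_m*3.217374 + p_d*5.572777] = 3.169079
  V(1,+0) = exp(-r*dt) * [p_u*0.000000 + p_m*0.595645 + p_d*3.217374] = 0.957307
  V(1,+1) = exp(-r*dt) * [p_u*0.000000 + p_m*0.000000 + p_d*0.595645] = 0.105457
  V(0,+0) = exp(-r*dt) * [p_u*0.105457 + p_m*0.957307 + p_d*3.169079] = 1.199795


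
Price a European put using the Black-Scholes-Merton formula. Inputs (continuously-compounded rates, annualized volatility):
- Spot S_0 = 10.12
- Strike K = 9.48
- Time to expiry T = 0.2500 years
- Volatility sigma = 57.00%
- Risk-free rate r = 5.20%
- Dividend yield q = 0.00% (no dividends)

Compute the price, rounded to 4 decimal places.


d1 = (ln(S/K) + (r - q + 0.5*sigma^2) * T) / (sigma * sqrt(T)) = 0.41733982
d2 = d1 - sigma * sqrt(T) = 0.13233982
exp(-rT) = 0.98708414; exp(-qT) = 1.00000000
P = K * exp(-rT) * N(-d2) - S_0 * exp(-qT) * N(-d1)
N(-d1) = 0.33821493; N(-d2) = 0.44735776
P = 9.4800 * 0.98708414 * 0.44735776 - 10.1200 * 1.00000000 * 0.33821493 = 0.7634

Answer: Price = 0.7634


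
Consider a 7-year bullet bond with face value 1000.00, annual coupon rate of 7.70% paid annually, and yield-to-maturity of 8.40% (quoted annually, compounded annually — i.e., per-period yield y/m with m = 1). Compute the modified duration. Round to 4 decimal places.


Answer: Modified duration = 5.2009

Derivation:
Coupon per period c = face * coupon_rate / m = 77.000000
Periods per year m = 1; per-period yield y/m = 0.084000
Number of cashflows N = 7
Cashflows (t years, CF_t, discount factor 1/(1+y/m)^(m*t), PV):
  t = 1.0000: CF_t = 77.000000, DF = 0.922509, PV = 71.033210
  t = 2.0000: CF_t = 77.000000, DF = 0.851023, PV = 65.528792
  t = 3.0000: CF_t = 77.000000, DF = 0.785077, PV = 60.450915
  t = 4.0000: CF_t = 77.000000, DF = 0.724241, PV = 55.766527
  t = 5.0000: CF_t = 77.000000, DF = 0.668119, PV = 51.445135
  t = 6.0000: CF_t = 77.000000, DF = 0.616346, PV = 47.458612
  t = 7.0000: CF_t = 1077.000000, DF = 0.568585, PV = 612.365518
Price P = sum_t PV_t = 964.048709
First compute Macaulay numerator sum_t t * PV_t:
  t * PV_t at t = 1.0000: 71.033210
  t * PV_t at t = 2.0000: 131.057584
  t * PV_t at t = 3.0000: 181.352745
  t * PV_t at t = 4.0000: 223.066107
  t * PV_t at t = 5.0000: 257.225677
  t * PV_t at t = 6.0000: 284.751672
  t * PV_t at t = 7.0000: 4286.558627
Macaulay duration D = 5435.045621 / 964.048709 = 5.637729
Modified duration = D / (1 + y/m) = 5.637729 / (1 + 0.084000) = 5.200857


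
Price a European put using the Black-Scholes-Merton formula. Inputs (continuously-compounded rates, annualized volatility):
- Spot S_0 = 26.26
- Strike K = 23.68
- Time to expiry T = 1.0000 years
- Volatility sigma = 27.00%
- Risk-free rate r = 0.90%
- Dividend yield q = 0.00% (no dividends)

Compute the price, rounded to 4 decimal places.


Answer: Price = 1.5005

Derivation:
d1 = (ln(S/K) + (r - q + 0.5*sigma^2) * T) / (sigma * sqrt(T)) = 0.55135577
d2 = d1 - sigma * sqrt(T) = 0.28135577
exp(-rT) = 0.99104038; exp(-qT) = 1.00000000
P = K * exp(-rT) * N(-d2) - S_0 * exp(-qT) * N(-d1)
N(-d1) = 0.29069491; N(-d2) = 0.38921877
P = 23.6800 * 0.99104038 * 0.38921877 - 26.2600 * 1.00000000 * 0.29069491 = 1.5005


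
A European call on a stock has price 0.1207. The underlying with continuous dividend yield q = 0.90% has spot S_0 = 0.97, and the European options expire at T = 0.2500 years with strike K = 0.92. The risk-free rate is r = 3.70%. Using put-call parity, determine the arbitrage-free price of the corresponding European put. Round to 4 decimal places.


Answer: Put price = 0.0644

Derivation:
Put-call parity: C - P = S_0 * exp(-qT) - K * exp(-rT).
S_0 * exp(-qT) = 0.9700 * 0.99775253 = 0.96781995
K * exp(-rT) = 0.9200 * 0.99079265 = 0.91152924
P = C - S*exp(-qT) + K*exp(-rT)
P = 0.1207 - 0.96781995 + 0.91152924 = 0.0644


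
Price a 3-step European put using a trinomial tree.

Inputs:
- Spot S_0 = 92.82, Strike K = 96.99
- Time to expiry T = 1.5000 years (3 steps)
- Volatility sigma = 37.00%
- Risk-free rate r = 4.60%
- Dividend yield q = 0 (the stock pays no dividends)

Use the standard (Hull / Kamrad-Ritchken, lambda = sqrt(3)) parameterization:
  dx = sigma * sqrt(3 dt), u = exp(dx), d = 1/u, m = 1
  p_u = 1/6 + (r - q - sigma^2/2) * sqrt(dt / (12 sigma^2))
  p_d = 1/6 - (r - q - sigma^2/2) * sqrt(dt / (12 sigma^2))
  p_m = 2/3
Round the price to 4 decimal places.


Answer: Price = V(0,0) = 14.5267

Derivation:
dt = T/N = 0.500000; dx = sigma*sqrt(3*dt) = 0.453156
u = exp(dx) = 1.573269; d = 1/u = 0.635619
p_u = 0.154281, p_m = 0.666667, p_d = 0.179052
Discount per step: exp(-r*dt) = 0.977262
Stock lattice S(k, j) with j the centered position index:
  k=0: S(0,+0) = 92.8200
  k=1: S(1,-1) = 58.9982; S(1,+0) = 92.8200; S(1,+1) = 146.0308
  k=2: S(2,-2) = 37.5004; S(2,-1) = 58.9982; S(2,+0) = 92.8200; S(2,+1) = 146.0308; S(2,+2) = 229.7458
  k=3: S(3,-3) = 23.8360; S(3,-2) = 37.5004; S(3,-1) = 58.9982; S(3,+0) = 92.8200; S(3,+1) = 146.0308; S(3,+2) = 229.7458; S(3,+3) = 361.4519
Terminal payoffs V(N, j) = max(K - S_T, 0):
  V(3,-3) = 73.154041; V(3,-2) = 59.489625; V(3,-1) = 37.991824; V(3,+0) = 4.170000; V(3,+1) = 0.000000; V(3,+2) = 0.000000; V(3,+3) = 0.000000
Backward induction: V(k, j) = exp(-r*dt) * [p_u * V(k+1, j+1) + p_m * V(k+1, j) + p_d * V(k+1, j-1)]
  V(2,-2) = exp(-r*dt) * [p_u*37.991824 + p_m*59.489625 + p_d*73.154041] = 57.286695
  V(2,-1) = exp(-r*dt) * [p_u*4.170000 + p_m*37.991824 + p_d*59.489625] = 35.790259
  V(2,+0) = exp(-r*dt) * [p_u*0.000000 + p_m*4.170000 + p_d*37.991824] = 9.364631
  V(2,+1) = exp(-r*dt) * [p_u*0.000000 + p_m*0.000000 + p_d*4.170000] = 0.729670
  V(2,+2) = exp(-r*dt) * [p_u*0.000000 + p_m*0.000000 + p_d*0.000000] = 0.000000
  V(1,-1) = exp(-r*dt) * [p_u*9.364631 + p_m*35.790259 + p_d*57.286695] = 34.753662
  V(1,+0) = exp(-r*dt) * [p_u*0.729670 + p_m*9.364631 + p_d*35.790259] = 12.473759
  V(1,+1) = exp(-r*dt) * [p_u*0.000000 + p_m*0.729670 + p_d*9.364631] = 2.114017
  V(0,+0) = exp(-r*dt) * [p_u*2.114017 + p_m*12.473759 + p_d*34.753662] = 14.526720


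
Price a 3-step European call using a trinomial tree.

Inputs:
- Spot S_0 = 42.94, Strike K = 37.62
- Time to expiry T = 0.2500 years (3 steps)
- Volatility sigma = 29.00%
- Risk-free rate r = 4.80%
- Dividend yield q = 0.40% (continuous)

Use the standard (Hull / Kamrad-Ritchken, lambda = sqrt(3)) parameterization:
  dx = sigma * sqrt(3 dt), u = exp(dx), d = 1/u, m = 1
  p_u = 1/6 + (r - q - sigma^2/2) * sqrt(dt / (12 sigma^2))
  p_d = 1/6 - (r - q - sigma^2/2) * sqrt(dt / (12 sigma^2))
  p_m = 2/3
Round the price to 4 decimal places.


Answer: Price = V(0,0) = 6.1803

Derivation:
dt = T/N = 0.083333; dx = sigma*sqrt(3*dt) = 0.145000
u = exp(dx) = 1.156040; d = 1/u = 0.865022
p_u = 0.167227, p_m = 0.666667, p_d = 0.166106
Discount per step: exp(-r*dt) = 0.996008
Stock lattice S(k, j) with j the centered position index:
  k=0: S(0,+0) = 42.9400
  k=1: S(1,-1) = 37.1441; S(1,+0) = 42.9400; S(1,+1) = 49.6403
  k=2: S(2,-2) = 32.1304; S(2,-1) = 37.1441; S(2,+0) = 42.9400; S(2,+1) = 49.6403; S(2,+2) = 57.3862
  k=3: S(3,-3) = 27.7935; S(3,-2) = 32.1304; S(3,-1) = 37.1441; S(3,+0) = 42.9400; S(3,+1) = 49.6403; S(3,+2) = 57.3862; S(3,+3) = 66.3407
Terminal payoffs V(N, j) = max(S_T - K, 0):
  V(3,-3) = 0.000000; V(3,-2) = 0.000000; V(3,-1) = 0.000000; V(3,+0) = 5.320000; V(3,+1) = 12.020339; V(3,+2) = 19.766196; V(3,+3) = 28.720714
Backward induction: V(k, j) = exp(-r*dt) * [p_u * V(k+1, j+1) + p_m * V(k+1, j) + p_d * V(k+1, j-1)]
  V(2,-2) = exp(-r*dt) * [p_u*0.000000 + p_m*0.000000 + p_d*0.000000] = 0.000000
  V(2,-1) = exp(-r*dt) * [p_u*5.320000 + p_m*0.000000 + p_d*0.000000] = 0.886096
  V(2,+0) = exp(-r*dt) * [p_u*12.020339 + p_m*5.320000 + p_d*0.000000] = 5.534609
  V(2,+1) = exp(-r*dt) * [p_u*19.766196 + p_m*12.020339 + p_d*5.320000] = 12.153974
  V(2,+2) = exp(-r*dt) * [p_u*28.720714 + p_m*19.766196 + p_d*12.020339] = 19.897249
  V(1,-1) = exp(-r*dt) * [p_u*5.534609 + p_m*0.886096 + p_d*0.000000] = 1.510214
  V(1,+0) = exp(-r*dt) * [p_u*12.153974 + p_m*5.534609 + p_d*0.886096] = 5.845968
  V(1,+1) = exp(-r*dt) * [p_u*19.897249 + p_m*12.153974 + p_d*5.534609] = 12.300042
  V(0,+0) = exp(-r*dt) * [p_u*12.300042 + p_m*5.845968 + p_d*1.510214] = 6.180296


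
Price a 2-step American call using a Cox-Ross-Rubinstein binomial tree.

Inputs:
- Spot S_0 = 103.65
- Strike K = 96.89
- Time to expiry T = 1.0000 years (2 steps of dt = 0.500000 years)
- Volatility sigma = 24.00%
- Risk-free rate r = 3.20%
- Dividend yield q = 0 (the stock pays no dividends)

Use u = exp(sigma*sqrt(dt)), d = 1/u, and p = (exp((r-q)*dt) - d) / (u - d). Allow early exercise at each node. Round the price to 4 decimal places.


dt = T/N = 0.500000
u = exp(sigma*sqrt(dt)) = 1.184956; d = 1/u = 0.843913
p = (exp((r-q)*dt) - d) / (u - d) = 0.504967
Discount per step: exp(-r*dt) = 0.984127
Stock lattice S(k, i) with i counting down-moves:
  k=0: S(0,0) = 103.6500
  k=1: S(1,0) = 122.8207; S(1,1) = 87.4716
  k=2: S(2,0) = 145.5371; S(2,1) = 103.6500; S(2,2) = 73.8184
Terminal payoffs V(N, i) = max(S_T - K, 0):
  V(2,0) = 48.647108; V(2,1) = 6.760000; V(2,2) = 0.000000
Backward induction: V(k, i) = exp(-r*dt) * [p * V(k+1, i) + (1-p) * V(k+1, i+1)]; then take max(V_cont, immediate exercise) for American.
  V(1,0) = exp(-r*dt) * [p*48.647108 + (1-p)*6.760000] = 27.468591; exercise = 25.930687; V(1,0) = max -> 27.468591
  V(1,1) = exp(-r*dt) * [p*6.760000 + (1-p)*0.000000] = 3.359397; exercise = 0.000000; V(1,1) = max -> 3.359397
  V(0,0) = exp(-r*dt) * [p*27.468591 + (1-p)*3.359397] = 15.287192; exercise = 6.760000; V(0,0) = max -> 15.287192

Answer: Price = V(0,0) = 15.2872


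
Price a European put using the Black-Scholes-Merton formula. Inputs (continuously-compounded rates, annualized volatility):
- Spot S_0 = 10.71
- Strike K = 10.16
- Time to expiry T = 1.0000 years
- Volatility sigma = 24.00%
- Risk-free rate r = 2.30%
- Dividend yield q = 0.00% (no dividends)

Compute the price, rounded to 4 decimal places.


d1 = (ln(S/K) + (r - q + 0.5*sigma^2) * T) / (sigma * sqrt(T)) = 0.43549768
d2 = d1 - sigma * sqrt(T) = 0.19549768
exp(-rT) = 0.97726248; exp(-qT) = 1.00000000
P = K * exp(-rT) * N(-d2) - S_0 * exp(-qT) * N(-d1)
N(-d1) = 0.33160061; N(-d2) = 0.42250168
P = 10.1600 * 0.97726248 * 0.42250168 - 10.7100 * 1.00000000 * 0.33160061 = 0.6436

Answer: Price = 0.6436


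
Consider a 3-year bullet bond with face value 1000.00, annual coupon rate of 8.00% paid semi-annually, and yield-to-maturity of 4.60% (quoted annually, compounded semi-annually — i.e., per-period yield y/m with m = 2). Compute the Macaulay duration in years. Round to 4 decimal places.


Answer: Macaulay duration = 2.7399 years

Derivation:
Coupon per period c = face * coupon_rate / m = 40.000000
Periods per year m = 2; per-period yield y/m = 0.023000
Number of cashflows N = 6
Cashflows (t years, CF_t, discount factor 1/(1+y/m)^(m*t), PV):
  t = 0.5000: CF_t = 40.000000, DF = 0.977517, PV = 39.100684
  t = 1.0000: CF_t = 40.000000, DF = 0.955540, PV = 38.221588
  t = 1.5000: CF_t = 40.000000, DF = 0.934056, PV = 37.362256
  t = 2.0000: CF_t = 40.000000, DF = 0.913056, PV = 36.522244
  t = 2.5000: CF_t = 40.000000, DF = 0.892528, PV = 35.701119
  t = 3.0000: CF_t = 1040.000000, DF = 0.872461, PV = 907.359806
Price P = sum_t PV_t = 1094.267696
Macaulay numerator sum_t t * PV_t:
  t * PV_t at t = 0.5000: 19.550342
  t * PV_t at t = 1.0000: 38.221588
  t * PV_t at t = 1.5000: 56.043384
  t * PV_t at t = 2.0000: 73.044488
  t * PV_t at t = 2.5000: 89.252796
  t * PV_t at t = 3.0000: 2722.079418
Macaulay duration D = (sum_t t * PV_t) / P = 2998.192016 / 1094.267696 = 2.739907


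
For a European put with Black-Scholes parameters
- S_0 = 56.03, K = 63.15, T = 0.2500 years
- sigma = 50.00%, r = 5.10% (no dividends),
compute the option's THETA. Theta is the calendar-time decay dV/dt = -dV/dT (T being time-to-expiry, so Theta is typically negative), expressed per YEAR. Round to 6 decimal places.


d1 = -0.3025023489; d2 = -0.5525023489
phi(d1) = 0.3811004201; exp(-qT) = 1.0000000000; exp(-rT) = 0.9873309369
Theta = -S*exp(-qT)*phi(d1)*sigma/(2*sqrt(T)) + r*K*exp(-rT)*N(-d2) - q*S*exp(-qT)*N(-d1)
N(-d1) = 0.6188654284; N(-d2) = 0.7096978872; sqrt(T) = 0.5000000000
Term 1 = -56.0300 * 1.0000000000 * 0.3811004201 * 0.5000 / (2 * 0.5000000000) = -10.6765282691
Term 2 = 0.0510 * 63.1500 * 0.9873309369 * 0.7096978872 = 2.2567309686
Term 3 = 0 (no dividend yield, q = 0)
Theta = -10.6765282691 + (2.2567309686) + (0.0000000000) = -8.419797

Answer: Theta = -8.419797


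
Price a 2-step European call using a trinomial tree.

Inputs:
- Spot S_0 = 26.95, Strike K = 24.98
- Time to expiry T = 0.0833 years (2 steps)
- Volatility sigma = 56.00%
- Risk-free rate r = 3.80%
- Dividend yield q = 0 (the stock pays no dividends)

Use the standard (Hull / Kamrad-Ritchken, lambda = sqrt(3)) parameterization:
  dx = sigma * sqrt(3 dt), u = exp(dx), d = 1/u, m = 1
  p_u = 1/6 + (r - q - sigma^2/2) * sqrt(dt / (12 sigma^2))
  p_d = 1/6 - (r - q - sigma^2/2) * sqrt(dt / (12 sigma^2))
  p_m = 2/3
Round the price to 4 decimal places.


Answer: Price = V(0,0) = 2.9506

Derivation:
dt = T/N = 0.041650; dx = sigma*sqrt(3*dt) = 0.197950
u = exp(dx) = 1.218902; d = 1/u = 0.820411
p_u = 0.154169, p_m = 0.666667, p_d = 0.179165
Discount per step: exp(-r*dt) = 0.998419
Stock lattice S(k, j) with j the centered position index:
  k=0: S(0,+0) = 26.9500
  k=1: S(1,-1) = 22.1101; S(1,+0) = 26.9500; S(1,+1) = 32.8494
  k=2: S(2,-2) = 18.1393; S(2,-1) = 22.1101; S(2,+0) = 26.9500; S(2,+1) = 32.8494; S(2,+2) = 40.0402
Terminal payoffs V(N, j) = max(S_T - K, 0):
  V(2,-2) = 0.000000; V(2,-1) = 0.000000; V(2,+0) = 1.970000; V(2,+1) = 7.869404; V(2,+2) = 15.060198
Backward induction: V(k, j) = exp(-r*dt) * [p_u * V(k+1, j+1) + p_m * V(k+1, j) + p_d * V(k+1, j-1)]
  V(1,-1) = exp(-r*dt) * [p_u*1.970000 + p_m*0.000000 + p_d*0.000000] = 0.303232
  V(1,+0) = exp(-r*dt) * [p_u*7.869404 + p_m*1.970000 + p_d*0.000000] = 2.522552
  V(1,+1) = exp(-r*dt) * [p_u*15.060198 + p_m*7.869404 + p_d*1.970000] = 7.908506
  V(0,+0) = exp(-r*dt) * [p_u*7.908506 + p_m*2.522552 + p_d*0.303232] = 2.950599


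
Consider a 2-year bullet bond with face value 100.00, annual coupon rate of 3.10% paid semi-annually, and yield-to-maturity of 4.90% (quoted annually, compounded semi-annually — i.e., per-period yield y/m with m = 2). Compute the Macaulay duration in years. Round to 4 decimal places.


Coupon per period c = face * coupon_rate / m = 1.550000
Periods per year m = 2; per-period yield y/m = 0.024500
Number of cashflows N = 4
Cashflows (t years, CF_t, discount factor 1/(1+y/m)^(m*t), PV):
  t = 0.5000: CF_t = 1.550000, DF = 0.976086, PV = 1.512933
  t = 1.0000: CF_t = 1.550000, DF = 0.952744, PV = 1.476753
  t = 1.5000: CF_t = 1.550000, DF = 0.929960, PV = 1.441437
  t = 2.0000: CF_t = 101.550000, DF = 0.907721, PV = 92.179018
Price P = sum_t PV_t = 96.610141
Macaulay numerator sum_t t * PV_t:
  t * PV_t at t = 0.5000: 0.756467
  t * PV_t at t = 1.0000: 1.476753
  t * PV_t at t = 1.5000: 2.162156
  t * PV_t at t = 2.0000: 184.358036
Macaulay duration D = (sum_t t * PV_t) / P = 188.753411 / 96.610141 = 1.953764

Answer: Macaulay duration = 1.9538 years


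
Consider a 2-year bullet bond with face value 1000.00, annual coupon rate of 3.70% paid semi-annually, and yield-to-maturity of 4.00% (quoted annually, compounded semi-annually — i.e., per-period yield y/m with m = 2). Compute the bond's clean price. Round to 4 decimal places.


Answer: Price = 994.2884

Derivation:
Coupon per period c = face * coupon_rate / m = 18.500000
Periods per year m = 2; per-period yield y/m = 0.020000
Number of cashflows N = 4
Cashflows (t years, CF_t, discount factor 1/(1+y/m)^(m*t), PV):
  t = 0.5000: CF_t = 18.500000, DF = 0.980392, PV = 18.137255
  t = 1.0000: CF_t = 18.500000, DF = 0.961169, PV = 17.781622
  t = 1.5000: CF_t = 18.500000, DF = 0.942322, PV = 17.432963
  t = 2.0000: CF_t = 1018.500000, DF = 0.923845, PV = 940.936566
Price P = sum_t PV_t = 994.288407


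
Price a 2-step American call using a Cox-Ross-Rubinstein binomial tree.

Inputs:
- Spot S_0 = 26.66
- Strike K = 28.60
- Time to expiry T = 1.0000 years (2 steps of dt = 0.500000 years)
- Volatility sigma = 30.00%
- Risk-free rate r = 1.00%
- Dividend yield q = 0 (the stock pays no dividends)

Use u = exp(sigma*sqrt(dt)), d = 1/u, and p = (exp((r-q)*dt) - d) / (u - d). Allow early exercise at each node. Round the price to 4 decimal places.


dt = T/N = 0.500000
u = exp(sigma*sqrt(dt)) = 1.236311; d = 1/u = 0.808858
p = (exp((r-q)*dt) - d) / (u - d) = 0.458891
Discount per step: exp(-r*dt) = 0.995012
Stock lattice S(k, i) with i counting down-moves:
  k=0: S(0,0) = 26.6600
  k=1: S(1,0) = 32.9601; S(1,1) = 21.5642
  k=2: S(2,0) = 40.7489; S(2,1) = 26.6600; S(2,2) = 17.4423
Terminal payoffs V(N, i) = max(S_T - K, 0):
  V(2,0) = 12.148881; V(2,1) = 0.000000; V(2,2) = 0.000000
Backward induction: V(k, i) = exp(-r*dt) * [p * V(k+1, i) + (1-p) * V(k+1, i+1)]; then take max(V_cont, immediate exercise) for American.
  V(1,0) = exp(-r*dt) * [p*12.148881 + (1-p)*0.000000] = 5.547212; exercise = 4.360054; V(1,0) = max -> 5.547212
  V(1,1) = exp(-r*dt) * [p*0.000000 + (1-p)*0.000000] = 0.000000; exercise = 0.000000; V(1,1) = max -> 0.000000
  V(0,0) = exp(-r*dt) * [p*5.547212 + (1-p)*0.000000] = 2.532872; exercise = 0.000000; V(0,0) = max -> 2.532872

Answer: Price = V(0,0) = 2.5329
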